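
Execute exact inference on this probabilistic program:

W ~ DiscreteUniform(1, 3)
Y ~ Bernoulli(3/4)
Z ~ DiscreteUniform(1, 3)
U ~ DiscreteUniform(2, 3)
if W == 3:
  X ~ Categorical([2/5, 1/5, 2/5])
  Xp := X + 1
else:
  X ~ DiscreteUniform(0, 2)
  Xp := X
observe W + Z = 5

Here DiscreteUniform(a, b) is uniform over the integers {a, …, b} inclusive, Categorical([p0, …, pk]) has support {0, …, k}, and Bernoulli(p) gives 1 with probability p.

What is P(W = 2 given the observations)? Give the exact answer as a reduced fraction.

P(W = 2 | obs) = 1/2

Enumerate traces; 24 have nonzero weight after conditioning:
  (W=2, Y=0, Z=3, U=2, X=0) weight 1/216
  (W=2, Y=0, Z=3, U=2, X=1) weight 1/216
  (W=2, Y=0, Z=3, U=2, X=2) weight 1/216
  (W=2, Y=0, Z=3, U=3, X=0) weight 1/216
  (W=2, Y=0, Z=3, U=3, X=1) weight 1/216
  (W=2, Y=0, Z=3, U=3, X=2) weight 1/216
  (W=2, Y=1, Z=3, U=2, X=0) weight 1/72
  (W=2, Y=1, Z=3, U=2, X=1) weight 1/72
  (W=3, Y=0, Z=2, U=2, X=0) weight 1/180
  … 15 more
Group by W:
  weight(W=2) = 1/9
  weight(W=3) = 1/9
Total weight = 1/9 + 1/9 = 2/9
P(W=2 | obs) = 1/9 / 2/9 = 1/2
P(W=3 | obs) = 1/9 / 2/9 = 1/2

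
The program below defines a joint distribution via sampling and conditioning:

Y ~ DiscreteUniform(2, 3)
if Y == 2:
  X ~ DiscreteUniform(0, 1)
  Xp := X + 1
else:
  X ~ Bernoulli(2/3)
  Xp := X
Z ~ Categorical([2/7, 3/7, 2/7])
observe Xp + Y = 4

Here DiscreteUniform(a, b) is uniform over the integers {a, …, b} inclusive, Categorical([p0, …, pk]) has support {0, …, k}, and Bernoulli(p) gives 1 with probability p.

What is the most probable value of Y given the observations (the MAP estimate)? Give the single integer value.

Enumerate traces; 6 have nonzero weight after conditioning:
  (Y=2, X=1, Z=0) weight 1/14
  (Y=2, X=1, Z=1) weight 3/28
  (Y=2, X=1, Z=2) weight 1/14
  (Y=3, X=1, Z=0) weight 2/21
  (Y=3, X=1, Z=1) weight 1/7
  (Y=3, X=1, Z=2) weight 2/21
Group by Y:
  weight(Y=2) = 1/4
  weight(Y=3) = 1/3
Total weight = 1/4 + 1/3 = 7/12
P(Y=2 | obs) = 1/4 / 7/12 = 3/7
P(Y=3 | obs) = 1/3 / 7/12 = 4/7
argmax = 3

argmax_v P(Y = v | obs) = 3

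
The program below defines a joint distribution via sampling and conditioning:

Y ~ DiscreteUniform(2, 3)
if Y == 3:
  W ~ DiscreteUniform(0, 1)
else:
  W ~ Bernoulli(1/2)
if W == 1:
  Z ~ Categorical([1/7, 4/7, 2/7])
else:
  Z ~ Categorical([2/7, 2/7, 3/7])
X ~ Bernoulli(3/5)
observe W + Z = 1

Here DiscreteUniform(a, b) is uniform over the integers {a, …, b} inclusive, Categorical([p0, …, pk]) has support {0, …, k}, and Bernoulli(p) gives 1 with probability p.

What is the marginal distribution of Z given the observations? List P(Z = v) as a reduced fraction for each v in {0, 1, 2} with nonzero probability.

Enumerate traces; 8 have nonzero weight after conditioning:
  (Y=2, W=0, Z=1, X=0) weight 1/35
  (Y=2, W=0, Z=1, X=1) weight 3/70
  (Y=2, W=1, Z=0, X=0) weight 1/70
  (Y=2, W=1, Z=0, X=1) weight 3/140
  (Y=3, W=0, Z=1, X=0) weight 1/35
  (Y=3, W=0, Z=1, X=1) weight 3/70
  (Y=3, W=1, Z=0, X=0) weight 1/70
  (Y=3, W=1, Z=0, X=1) weight 3/140
Group by Z:
  weight(Z=0) = 1/14
  weight(Z=1) = 1/7
Total weight = 1/14 + 1/7 = 3/14
P(Z=0 | obs) = 1/14 / 3/14 = 1/3
P(Z=1 | obs) = 1/7 / 3/14 = 2/3

P(Z=0) = 1/3, P(Z=1) = 2/3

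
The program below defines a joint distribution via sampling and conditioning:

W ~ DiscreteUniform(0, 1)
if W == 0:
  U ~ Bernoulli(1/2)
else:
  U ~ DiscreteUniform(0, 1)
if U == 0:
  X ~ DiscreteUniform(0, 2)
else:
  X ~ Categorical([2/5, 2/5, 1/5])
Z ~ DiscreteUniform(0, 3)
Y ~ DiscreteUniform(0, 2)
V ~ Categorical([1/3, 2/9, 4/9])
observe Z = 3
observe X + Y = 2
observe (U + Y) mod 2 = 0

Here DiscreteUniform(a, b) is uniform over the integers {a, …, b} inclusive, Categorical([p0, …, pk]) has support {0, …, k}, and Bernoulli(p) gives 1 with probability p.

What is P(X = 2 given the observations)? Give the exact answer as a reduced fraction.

Enumerate traces; 18 have nonzero weight after conditioning:
  (W=0, U=0, X=0, Z=3, Y=2, V=0) weight 1/432
  (W=0, U=0, X=0, Z=3, Y=2, V=1) weight 1/648
  (W=0, U=0, X=0, Z=3, Y=2, V=2) weight 1/324
  (W=0, U=0, X=2, Z=3, Y=0, V=0) weight 1/432
  (W=0, U=0, X=2, Z=3, Y=0, V=1) weight 1/648
  (W=0, U=0, X=2, Z=3, Y=0, V=2) weight 1/324
  (W=0, U=1, X=1, Z=3, Y=1, V=0) weight 1/360
  (W=0, U=1, X=1, Z=3, Y=1, V=1) weight 1/540
  … 10 more
Group by X:
  weight(X=0) = 1/72
  weight(X=1) = 1/60
  weight(X=2) = 1/72
Total weight = 1/72 + 1/60 + 1/72 = 2/45
P(X=0 | obs) = 1/72 / 2/45 = 5/16
P(X=1 | obs) = 1/60 / 2/45 = 3/8
P(X=2 | obs) = 1/72 / 2/45 = 5/16

P(X = 2 | obs) = 5/16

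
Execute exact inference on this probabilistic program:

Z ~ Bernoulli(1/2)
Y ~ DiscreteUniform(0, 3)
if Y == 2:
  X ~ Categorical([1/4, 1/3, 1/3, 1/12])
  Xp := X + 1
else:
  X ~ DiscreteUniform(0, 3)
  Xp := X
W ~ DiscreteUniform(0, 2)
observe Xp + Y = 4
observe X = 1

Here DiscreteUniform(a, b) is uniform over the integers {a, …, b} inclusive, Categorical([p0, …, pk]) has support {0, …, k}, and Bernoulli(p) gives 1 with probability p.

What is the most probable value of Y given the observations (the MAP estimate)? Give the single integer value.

Enumerate traces; 12 have nonzero weight after conditioning:
  (Z=0, Y=2, X=1, W=0) weight 1/72
  (Z=0, Y=2, X=1, W=1) weight 1/72
  (Z=0, Y=2, X=1, W=2) weight 1/72
  (Z=0, Y=3, X=1, W=0) weight 1/96
  (Z=0, Y=3, X=1, W=1) weight 1/96
  (Z=0, Y=3, X=1, W=2) weight 1/96
  (Z=1, Y=2, X=1, W=0) weight 1/72
  (Z=1, Y=2, X=1, W=1) weight 1/72
  … 4 more
Group by Y:
  weight(Y=2) = 1/12
  weight(Y=3) = 1/16
Total weight = 1/12 + 1/16 = 7/48
P(Y=2 | obs) = 1/12 / 7/48 = 4/7
P(Y=3 | obs) = 1/16 / 7/48 = 3/7
argmax = 2

argmax_v P(Y = v | obs) = 2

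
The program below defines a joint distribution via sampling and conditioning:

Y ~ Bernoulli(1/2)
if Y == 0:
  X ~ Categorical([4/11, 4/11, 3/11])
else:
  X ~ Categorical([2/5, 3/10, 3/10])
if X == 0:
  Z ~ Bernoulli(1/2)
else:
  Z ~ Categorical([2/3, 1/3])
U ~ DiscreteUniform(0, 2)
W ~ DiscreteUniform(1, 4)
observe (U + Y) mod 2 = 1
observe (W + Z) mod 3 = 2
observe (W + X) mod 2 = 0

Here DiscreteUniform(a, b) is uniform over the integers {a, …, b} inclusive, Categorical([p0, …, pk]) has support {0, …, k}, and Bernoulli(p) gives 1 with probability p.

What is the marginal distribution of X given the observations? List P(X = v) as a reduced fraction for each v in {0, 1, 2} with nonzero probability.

Enumerate traces; 15 have nonzero weight after conditioning:
  (Y=0, X=0, Z=0, U=1, W=2) weight 1/132
  (Y=0, X=0, Z=1, U=1, W=4) weight 1/132
  (Y=0, X=1, Z=1, U=1, W=1) weight 1/198
  (Y=0, X=2, Z=0, U=1, W=2) weight 1/132
  (Y=0, X=2, Z=1, U=1, W=4) weight 1/264
  (Y=1, X=0, Z=0, U=0, W=2) weight 1/120
  (Y=1, X=0, Z=0, U=2, W=2) weight 1/120
  (Y=1, X=0, Z=1, U=0, W=4) weight 1/120
  … 7 more
Group by X:
  weight(X=0) = 8/165
  weight(X=1) = 53/3960
  weight(X=2) = 2/55
Total weight = 8/165 + 53/3960 + 2/55 = 389/3960
P(X=0 | obs) = 8/165 / 389/3960 = 192/389
P(X=1 | obs) = 53/3960 / 389/3960 = 53/389
P(X=2 | obs) = 2/55 / 389/3960 = 144/389

P(X=0) = 192/389, P(X=1) = 53/389, P(X=2) = 144/389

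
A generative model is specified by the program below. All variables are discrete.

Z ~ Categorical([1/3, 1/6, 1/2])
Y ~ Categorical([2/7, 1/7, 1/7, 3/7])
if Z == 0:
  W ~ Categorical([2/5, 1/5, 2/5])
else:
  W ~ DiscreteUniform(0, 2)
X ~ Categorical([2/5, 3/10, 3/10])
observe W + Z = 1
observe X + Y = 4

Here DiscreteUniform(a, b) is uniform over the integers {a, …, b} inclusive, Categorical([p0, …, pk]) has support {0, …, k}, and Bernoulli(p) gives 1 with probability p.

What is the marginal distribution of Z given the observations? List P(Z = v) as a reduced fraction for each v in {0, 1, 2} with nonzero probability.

P(Z=0) = 6/11, P(Z=1) = 5/11

Enumerate traces; 4 have nonzero weight after conditioning:
  (Z=0, Y=2, W=1, X=2) weight 1/350
  (Z=0, Y=3, W=1, X=1) weight 3/350
  (Z=1, Y=2, W=0, X=2) weight 1/420
  (Z=1, Y=3, W=0, X=1) weight 1/140
Group by Z:
  weight(Z=0) = 2/175
  weight(Z=1) = 1/105
Total weight = 2/175 + 1/105 = 11/525
P(Z=0 | obs) = 2/175 / 11/525 = 6/11
P(Z=1 | obs) = 1/105 / 11/525 = 5/11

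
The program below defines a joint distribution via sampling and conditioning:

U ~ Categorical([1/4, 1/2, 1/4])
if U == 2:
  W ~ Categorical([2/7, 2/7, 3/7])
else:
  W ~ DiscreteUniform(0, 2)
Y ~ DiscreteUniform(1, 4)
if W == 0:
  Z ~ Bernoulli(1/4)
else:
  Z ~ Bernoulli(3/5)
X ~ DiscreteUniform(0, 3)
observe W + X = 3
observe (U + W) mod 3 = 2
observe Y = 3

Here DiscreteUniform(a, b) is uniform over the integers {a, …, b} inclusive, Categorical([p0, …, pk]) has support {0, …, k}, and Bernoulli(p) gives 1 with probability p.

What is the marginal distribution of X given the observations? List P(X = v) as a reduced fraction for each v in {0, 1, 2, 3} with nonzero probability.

Enumerate traces; 6 have nonzero weight after conditioning:
  (U=0, W=2, Y=3, Z=0, X=1) weight 1/480
  (U=0, W=2, Y=3, Z=1, X=1) weight 1/320
  (U=1, W=1, Y=3, Z=0, X=2) weight 1/240
  (U=1, W=1, Y=3, Z=1, X=2) weight 1/160
  (U=2, W=0, Y=3, Z=0, X=3) weight 3/896
  (U=2, W=0, Y=3, Z=1, X=3) weight 1/896
Group by X:
  weight(X=1) = 1/192
  weight(X=2) = 1/96
  weight(X=3) = 1/224
Total weight = 1/192 + 1/96 + 1/224 = 9/448
P(X=1 | obs) = 1/192 / 9/448 = 7/27
P(X=2 | obs) = 1/96 / 9/448 = 14/27
P(X=3 | obs) = 1/224 / 9/448 = 2/9

P(X=1) = 7/27, P(X=2) = 14/27, P(X=3) = 2/9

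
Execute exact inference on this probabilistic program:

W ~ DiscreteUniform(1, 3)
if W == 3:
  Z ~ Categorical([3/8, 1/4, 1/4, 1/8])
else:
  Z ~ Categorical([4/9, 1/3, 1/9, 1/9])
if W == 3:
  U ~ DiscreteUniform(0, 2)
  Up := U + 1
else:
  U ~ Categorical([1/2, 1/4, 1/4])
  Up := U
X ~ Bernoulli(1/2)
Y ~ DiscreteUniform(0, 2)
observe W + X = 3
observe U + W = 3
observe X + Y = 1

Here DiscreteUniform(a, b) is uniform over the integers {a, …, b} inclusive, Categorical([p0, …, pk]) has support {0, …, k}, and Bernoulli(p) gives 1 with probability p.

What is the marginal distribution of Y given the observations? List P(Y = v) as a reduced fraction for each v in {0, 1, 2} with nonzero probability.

P(Y=0) = 3/7, P(Y=1) = 4/7

Enumerate traces; 8 have nonzero weight after conditioning:
  (W=2, Z=0, U=1, X=1, Y=0) weight 1/162
  (W=2, Z=1, U=1, X=1, Y=0) weight 1/216
  (W=2, Z=2, U=1, X=1, Y=0) weight 1/648
  (W=2, Z=3, U=1, X=1, Y=0) weight 1/648
  (W=3, Z=0, U=0, X=0, Y=1) weight 1/144
  (W=3, Z=1, U=0, X=0, Y=1) weight 1/216
  (W=3, Z=2, U=0, X=0, Y=1) weight 1/216
  (W=3, Z=3, U=0, X=0, Y=1) weight 1/432
Group by Y:
  weight(Y=0) = 1/72
  weight(Y=1) = 1/54
Total weight = 1/72 + 1/54 = 7/216
P(Y=0 | obs) = 1/72 / 7/216 = 3/7
P(Y=1 | obs) = 1/54 / 7/216 = 4/7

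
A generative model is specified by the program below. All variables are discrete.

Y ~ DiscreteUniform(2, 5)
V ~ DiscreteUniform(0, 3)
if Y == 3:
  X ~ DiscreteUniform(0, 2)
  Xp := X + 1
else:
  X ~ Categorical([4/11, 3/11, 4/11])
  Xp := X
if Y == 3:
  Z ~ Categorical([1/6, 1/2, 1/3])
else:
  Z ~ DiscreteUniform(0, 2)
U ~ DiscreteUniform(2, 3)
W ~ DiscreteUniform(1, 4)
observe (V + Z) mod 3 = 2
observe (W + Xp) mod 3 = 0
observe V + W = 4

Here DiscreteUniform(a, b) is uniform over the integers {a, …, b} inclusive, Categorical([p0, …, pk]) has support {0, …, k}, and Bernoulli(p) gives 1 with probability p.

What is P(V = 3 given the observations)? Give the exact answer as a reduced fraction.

P(V = 3 | obs) = 47/179

Enumerate traces; 32 have nonzero weight after conditioning:
  (Y=2, V=0, X=2, Z=2, U=2, W=4) weight 1/1056
  (Y=2, V=0, X=2, Z=2, U=3, W=4) weight 1/1056
  (Y=2, V=1, X=0, Z=1, U=2, W=3) weight 1/1056
  (Y=2, V=1, X=0, Z=1, U=3, W=3) weight 1/1056
  (Y=2, V=2, X=1, Z=0, U=2, W=2) weight 1/1408
  (Y=2, V=2, X=1, Z=0, U=3, W=2) weight 1/1408
  (Y=2, V=3, X=2, Z=2, U=2, W=1) weight 1/1056
  (Y=2, V=3, X=2, Z=2, U=3, W=1) weight 1/1056
  … 24 more
Group by V:
  weight(V=0) = 47/6336
  weight(V=1) = 35/4224
  weight(V=2) = 65/12672
  weight(V=3) = 47/6336
Total weight = 47/6336 + 35/4224 + 65/12672 + 47/6336 = 179/6336
P(V=0 | obs) = 47/6336 / 179/6336 = 47/179
P(V=1 | obs) = 35/4224 / 179/6336 = 105/358
P(V=2 | obs) = 65/12672 / 179/6336 = 65/358
P(V=3 | obs) = 47/6336 / 179/6336 = 47/179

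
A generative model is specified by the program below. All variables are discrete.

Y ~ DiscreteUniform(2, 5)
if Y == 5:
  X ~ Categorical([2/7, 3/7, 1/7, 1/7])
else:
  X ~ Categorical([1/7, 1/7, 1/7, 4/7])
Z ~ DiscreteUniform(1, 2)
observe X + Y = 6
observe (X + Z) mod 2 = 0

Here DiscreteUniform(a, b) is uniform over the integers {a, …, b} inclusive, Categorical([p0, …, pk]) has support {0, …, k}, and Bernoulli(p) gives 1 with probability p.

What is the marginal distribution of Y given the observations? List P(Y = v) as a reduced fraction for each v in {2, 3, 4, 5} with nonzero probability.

P(Y=3) = 1/2, P(Y=4) = 1/8, P(Y=5) = 3/8

Enumerate traces; 3 have nonzero weight after conditioning:
  (Y=3, X=3, Z=1) weight 1/14
  (Y=4, X=2, Z=2) weight 1/56
  (Y=5, X=1, Z=1) weight 3/56
Group by Y:
  weight(Y=3) = 1/14
  weight(Y=4) = 1/56
  weight(Y=5) = 3/56
Total weight = 1/14 + 1/56 + 3/56 = 1/7
P(Y=3 | obs) = 1/14 / 1/7 = 1/2
P(Y=4 | obs) = 1/56 / 1/7 = 1/8
P(Y=5 | obs) = 3/56 / 1/7 = 3/8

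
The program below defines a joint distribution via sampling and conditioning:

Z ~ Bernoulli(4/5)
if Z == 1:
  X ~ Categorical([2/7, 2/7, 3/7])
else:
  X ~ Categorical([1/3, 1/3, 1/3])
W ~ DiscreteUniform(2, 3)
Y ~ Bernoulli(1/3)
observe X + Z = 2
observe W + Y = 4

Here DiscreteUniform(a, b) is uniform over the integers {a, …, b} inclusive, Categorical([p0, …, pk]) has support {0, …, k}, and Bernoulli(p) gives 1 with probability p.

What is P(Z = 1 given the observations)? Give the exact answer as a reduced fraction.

P(Z = 1 | obs) = 24/31

Enumerate traces; 2 have nonzero weight after conditioning:
  (Z=0, X=2, W=3, Y=1) weight 1/90
  (Z=1, X=1, W=3, Y=1) weight 4/105
Group by Z:
  weight(Z=0) = 1/90
  weight(Z=1) = 4/105
Total weight = 1/90 + 4/105 = 31/630
P(Z=0 | obs) = 1/90 / 31/630 = 7/31
P(Z=1 | obs) = 4/105 / 31/630 = 24/31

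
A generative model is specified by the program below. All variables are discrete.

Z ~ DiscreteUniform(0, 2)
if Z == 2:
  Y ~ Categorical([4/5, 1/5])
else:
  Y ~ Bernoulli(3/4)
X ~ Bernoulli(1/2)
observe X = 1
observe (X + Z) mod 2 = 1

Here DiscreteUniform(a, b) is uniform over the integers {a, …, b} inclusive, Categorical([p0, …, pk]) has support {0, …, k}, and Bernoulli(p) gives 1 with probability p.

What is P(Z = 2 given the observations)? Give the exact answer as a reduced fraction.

P(Z = 2 | obs) = 1/2

Enumerate traces; 4 have nonzero weight after conditioning:
  (Z=0, Y=0, X=1) weight 1/24
  (Z=0, Y=1, X=1) weight 1/8
  (Z=2, Y=0, X=1) weight 2/15
  (Z=2, Y=1, X=1) weight 1/30
Group by Z:
  weight(Z=0) = 1/6
  weight(Z=2) = 1/6
Total weight = 1/6 + 1/6 = 1/3
P(Z=0 | obs) = 1/6 / 1/3 = 1/2
P(Z=2 | obs) = 1/6 / 1/3 = 1/2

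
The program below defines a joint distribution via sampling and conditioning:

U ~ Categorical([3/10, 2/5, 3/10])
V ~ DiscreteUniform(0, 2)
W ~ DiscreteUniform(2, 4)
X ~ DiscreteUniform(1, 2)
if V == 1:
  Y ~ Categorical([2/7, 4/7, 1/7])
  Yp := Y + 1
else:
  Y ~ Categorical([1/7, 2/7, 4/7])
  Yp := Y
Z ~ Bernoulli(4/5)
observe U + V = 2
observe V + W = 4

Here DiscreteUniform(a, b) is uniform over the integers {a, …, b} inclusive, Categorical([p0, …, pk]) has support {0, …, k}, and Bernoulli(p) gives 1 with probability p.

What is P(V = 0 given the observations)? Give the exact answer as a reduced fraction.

P(V = 0 | obs) = 3/10

Enumerate traces; 36 have nonzero weight after conditioning:
  (U=0, V=2, W=2, X=1, Y=0, Z=0) weight 1/2100
  (U=0, V=2, W=2, X=1, Y=0, Z=1) weight 1/525
  (U=0, V=2, W=2, X=1, Y=1, Z=0) weight 1/1050
  (U=0, V=2, W=2, X=1, Y=1, Z=1) weight 2/525
  (U=0, V=2, W=2, X=1, Y=2, Z=0) weight 1/525
  (U=0, V=2, W=2, X=1, Y=2, Z=1) weight 4/525
  (U=0, V=2, W=2, X=2, Y=0, Z=0) weight 1/2100
  (U=0, V=2, W=2, X=2, Y=0, Z=1) weight 1/525
  (U=1, V=1, W=3, X=1, Y=0, Z=0) weight 2/1575
  (U=2, V=0, W=4, X=1, Y=0, Z=0) weight 1/2100
  … 26 more
Group by V:
  weight(V=0) = 1/30
  weight(V=1) = 2/45
  weight(V=2) = 1/30
Total weight = 1/30 + 2/45 + 1/30 = 1/9
P(V=0 | obs) = 1/30 / 1/9 = 3/10
P(V=1 | obs) = 2/45 / 1/9 = 2/5
P(V=2 | obs) = 1/30 / 1/9 = 3/10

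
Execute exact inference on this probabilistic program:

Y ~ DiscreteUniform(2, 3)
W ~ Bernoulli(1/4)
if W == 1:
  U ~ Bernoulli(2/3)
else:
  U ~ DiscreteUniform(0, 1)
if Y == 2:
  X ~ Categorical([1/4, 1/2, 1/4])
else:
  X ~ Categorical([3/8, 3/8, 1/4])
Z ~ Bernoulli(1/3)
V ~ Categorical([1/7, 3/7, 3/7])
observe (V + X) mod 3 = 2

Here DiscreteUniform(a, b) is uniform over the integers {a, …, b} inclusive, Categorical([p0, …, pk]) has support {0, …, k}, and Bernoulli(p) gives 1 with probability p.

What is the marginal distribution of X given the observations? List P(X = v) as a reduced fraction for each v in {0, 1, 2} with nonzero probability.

P(X=0) = 3/8, P(X=1) = 21/40, P(X=2) = 1/10

Enumerate traces; 48 have nonzero weight after conditioning:
  (Y=2, W=0, U=0, X=0, Z=0, V=2) weight 3/224
  (Y=2, W=0, U=0, X=0, Z=1, V=2) weight 3/448
  (Y=2, W=0, U=0, X=1, Z=0, V=1) weight 3/112
  (Y=2, W=0, U=0, X=1, Z=1, V=1) weight 3/224
  (Y=2, W=0, U=0, X=2, Z=0, V=0) weight 1/224
  (Y=2, W=0, U=0, X=2, Z=1, V=0) weight 1/448
  (Y=2, W=0, U=1, X=0, Z=0, V=2) weight 3/224
  (Y=2, W=0, U=1, X=0, Z=1, V=2) weight 3/448
  … 40 more
Group by X:
  weight(X=0) = 15/112
  weight(X=1) = 3/16
  weight(X=2) = 1/28
Total weight = 15/112 + 3/16 + 1/28 = 5/14
P(X=0 | obs) = 15/112 / 5/14 = 3/8
P(X=1 | obs) = 3/16 / 5/14 = 21/40
P(X=2 | obs) = 1/28 / 5/14 = 1/10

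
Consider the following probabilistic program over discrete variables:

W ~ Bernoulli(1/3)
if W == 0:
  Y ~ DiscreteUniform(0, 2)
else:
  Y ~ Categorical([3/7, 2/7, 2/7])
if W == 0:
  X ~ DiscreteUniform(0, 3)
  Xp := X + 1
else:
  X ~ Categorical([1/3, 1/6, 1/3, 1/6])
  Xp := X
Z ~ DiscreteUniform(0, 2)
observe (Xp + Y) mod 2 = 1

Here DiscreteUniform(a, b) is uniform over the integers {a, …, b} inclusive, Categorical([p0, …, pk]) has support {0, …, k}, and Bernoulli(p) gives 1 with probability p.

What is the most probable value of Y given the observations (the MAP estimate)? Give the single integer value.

Enumerate traces; 36 have nonzero weight after conditioning:
  (W=0, Y=0, X=0, Z=0) weight 1/54
  (W=0, Y=0, X=0, Z=1) weight 1/54
  (W=0, Y=0, X=0, Z=2) weight 1/54
  (W=0, Y=0, X=2, Z=0) weight 1/54
  (W=0, Y=0, X=2, Z=1) weight 1/54
  (W=0, Y=0, X=2, Z=2) weight 1/54
  (W=0, Y=1, X=1, Z=0) weight 1/54
  (W=0, Y=1, X=1, Z=1) weight 1/54
  (W=0, Y=2, X=0, Z=0) weight 1/54
  … 27 more
Group by Y:
  weight(Y=0) = 10/63
  weight(Y=1) = 11/63
  weight(Y=2) = 1/7
Total weight = 10/63 + 11/63 + 1/7 = 10/21
P(Y=0 | obs) = 10/63 / 10/21 = 1/3
P(Y=1 | obs) = 11/63 / 10/21 = 11/30
P(Y=2 | obs) = 1/7 / 10/21 = 3/10
argmax = 1

argmax_v P(Y = v | obs) = 1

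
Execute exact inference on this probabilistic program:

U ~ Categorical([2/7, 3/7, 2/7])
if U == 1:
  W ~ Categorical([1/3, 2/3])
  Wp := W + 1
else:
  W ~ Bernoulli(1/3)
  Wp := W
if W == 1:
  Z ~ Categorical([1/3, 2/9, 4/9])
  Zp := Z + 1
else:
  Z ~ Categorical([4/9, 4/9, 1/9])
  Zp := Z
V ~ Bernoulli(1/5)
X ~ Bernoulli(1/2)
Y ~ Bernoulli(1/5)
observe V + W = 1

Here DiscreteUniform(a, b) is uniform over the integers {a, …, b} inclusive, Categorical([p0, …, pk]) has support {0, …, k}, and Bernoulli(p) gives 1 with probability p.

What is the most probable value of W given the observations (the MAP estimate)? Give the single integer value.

argmax_v P(W = v | obs) = 1

Enumerate traces; 72 have nonzero weight after conditioning:
  (U=0, W=0, Z=0, V=1, X=0, Y=0) weight 32/4725
  (U=0, W=0, Z=0, V=1, X=0, Y=1) weight 8/4725
  (U=0, W=0, Z=0, V=1, X=1, Y=0) weight 32/4725
  (U=0, W=0, Z=0, V=1, X=1, Y=1) weight 8/4725
  (U=0, W=0, Z=1, V=1, X=0, Y=0) weight 32/4725
  (U=0, W=0, Z=1, V=1, X=0, Y=1) weight 8/4725
  (U=0, W=0, Z=1, V=1, X=1, Y=0) weight 32/4725
  (U=0, W=0, Z=1, V=1, X=1, Y=1) weight 8/4725
  (U=0, W=1, Z=0, V=0, X=0, Y=0) weight 16/1575
  … 63 more
Group by W:
  weight(W=0) = 11/105
  weight(W=1) = 8/21
Total weight = 11/105 + 8/21 = 17/35
P(W=0 | obs) = 11/105 / 17/35 = 11/51
P(W=1 | obs) = 8/21 / 17/35 = 40/51
argmax = 1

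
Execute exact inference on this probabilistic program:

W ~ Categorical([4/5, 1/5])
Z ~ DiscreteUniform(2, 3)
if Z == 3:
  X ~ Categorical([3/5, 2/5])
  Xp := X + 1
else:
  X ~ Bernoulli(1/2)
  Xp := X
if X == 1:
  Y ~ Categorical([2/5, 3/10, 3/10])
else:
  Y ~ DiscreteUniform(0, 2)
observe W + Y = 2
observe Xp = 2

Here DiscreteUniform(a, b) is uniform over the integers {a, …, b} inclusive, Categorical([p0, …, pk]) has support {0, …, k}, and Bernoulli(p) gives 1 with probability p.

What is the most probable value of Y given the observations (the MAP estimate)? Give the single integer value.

argmax_v P(Y = v | obs) = 2

Enumerate traces; 2 have nonzero weight after conditioning:
  (W=0, Z=3, X=1, Y=2) weight 6/125
  (W=1, Z=3, X=1, Y=1) weight 3/250
Group by Y:
  weight(Y=1) = 3/250
  weight(Y=2) = 6/125
Total weight = 3/250 + 6/125 = 3/50
P(Y=1 | obs) = 3/250 / 3/50 = 1/5
P(Y=2 | obs) = 6/125 / 3/50 = 4/5
argmax = 2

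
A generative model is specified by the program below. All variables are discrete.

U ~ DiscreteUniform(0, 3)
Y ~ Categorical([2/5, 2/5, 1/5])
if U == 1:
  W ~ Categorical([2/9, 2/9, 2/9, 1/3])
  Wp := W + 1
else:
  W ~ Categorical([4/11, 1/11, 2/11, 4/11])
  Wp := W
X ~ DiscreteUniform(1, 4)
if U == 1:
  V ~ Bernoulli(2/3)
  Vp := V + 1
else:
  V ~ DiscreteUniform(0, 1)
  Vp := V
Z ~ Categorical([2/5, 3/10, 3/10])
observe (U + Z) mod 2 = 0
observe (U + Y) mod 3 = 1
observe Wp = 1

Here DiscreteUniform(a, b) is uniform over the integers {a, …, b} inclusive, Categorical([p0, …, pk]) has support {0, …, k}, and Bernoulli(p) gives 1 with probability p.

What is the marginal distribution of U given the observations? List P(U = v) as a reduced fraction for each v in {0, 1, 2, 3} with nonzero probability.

P(U=0) = 42/125, P(U=1) = 44/125, P(U=2) = 21/125, P(U=3) = 18/125

Enumerate traces; 48 have nonzero weight after conditioning:
  (U=0, Y=1, W=1, X=1, V=0, Z=0) weight 1/2200
  (U=0, Y=1, W=1, X=1, V=0, Z=2) weight 3/8800
  (U=0, Y=1, W=1, X=1, V=1, Z=0) weight 1/2200
  (U=0, Y=1, W=1, X=1, V=1, Z=2) weight 3/8800
  (U=0, Y=1, W=1, X=2, V=0, Z=0) weight 1/2200
  (U=0, Y=1, W=1, X=2, V=0, Z=2) weight 3/8800
  (U=0, Y=1, W=1, X=2, V=1, Z=0) weight 1/2200
  (U=0, Y=1, W=1, X=2, V=1, Z=2) weight 3/8800
  (U=1, Y=0, W=0, X=1, V=0, Z=1) weight 1/1800
  (U=2, Y=2, W=1, X=1, V=0, Z=0) weight 1/4400
  … 38 more
Group by U:
  weight(U=0) = 7/1100
  weight(U=1) = 1/150
  weight(U=2) = 7/2200
  weight(U=3) = 3/1100
Total weight = 7/1100 + 1/150 + 7/2200 + 3/1100 = 5/264
P(U=0 | obs) = 7/1100 / 5/264 = 42/125
P(U=1 | obs) = 1/150 / 5/264 = 44/125
P(U=2 | obs) = 7/2200 / 5/264 = 21/125
P(U=3 | obs) = 3/1100 / 5/264 = 18/125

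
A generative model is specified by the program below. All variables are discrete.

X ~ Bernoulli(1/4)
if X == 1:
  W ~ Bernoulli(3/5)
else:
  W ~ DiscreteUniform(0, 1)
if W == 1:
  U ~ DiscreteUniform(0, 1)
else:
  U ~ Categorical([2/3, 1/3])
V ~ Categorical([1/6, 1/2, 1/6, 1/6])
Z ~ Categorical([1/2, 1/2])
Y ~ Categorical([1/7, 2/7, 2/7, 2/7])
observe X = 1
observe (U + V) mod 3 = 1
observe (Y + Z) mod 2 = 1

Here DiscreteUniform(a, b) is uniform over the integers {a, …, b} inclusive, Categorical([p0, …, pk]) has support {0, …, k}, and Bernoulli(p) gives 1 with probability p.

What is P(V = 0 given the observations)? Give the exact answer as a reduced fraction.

P(V = 0 | obs) = 13/77

Enumerate traces; 24 have nonzero weight after conditioning:
  (X=1, W=0, U=0, V=1, Z=0, Y=1) weight 1/210
  (X=1, W=0, U=0, V=1, Z=0, Y=3) weight 1/210
  (X=1, W=0, U=0, V=1, Z=1, Y=0) weight 1/420
  (X=1, W=0, U=0, V=1, Z=1, Y=2) weight 1/210
  (X=1, W=0, U=1, V=0, Z=0, Y=1) weight 1/1260
  (X=1, W=0, U=1, V=0, Z=0, Y=3) weight 1/1260
  (X=1, W=0, U=1, V=0, Z=1, Y=0) weight 1/2520
  (X=1, W=0, U=1, V=0, Z=1, Y=2) weight 1/1260
  (X=1, W=0, U=1, V=3, Z=0, Y=1) weight 1/1260
  … 15 more
Group by V:
  weight(V=0) = 13/1440
  weight(V=1) = 17/480
  weight(V=3) = 13/1440
Total weight = 13/1440 + 17/480 + 13/1440 = 77/1440
P(V=0 | obs) = 13/1440 / 77/1440 = 13/77
P(V=1 | obs) = 17/480 / 77/1440 = 51/77
P(V=3 | obs) = 13/1440 / 77/1440 = 13/77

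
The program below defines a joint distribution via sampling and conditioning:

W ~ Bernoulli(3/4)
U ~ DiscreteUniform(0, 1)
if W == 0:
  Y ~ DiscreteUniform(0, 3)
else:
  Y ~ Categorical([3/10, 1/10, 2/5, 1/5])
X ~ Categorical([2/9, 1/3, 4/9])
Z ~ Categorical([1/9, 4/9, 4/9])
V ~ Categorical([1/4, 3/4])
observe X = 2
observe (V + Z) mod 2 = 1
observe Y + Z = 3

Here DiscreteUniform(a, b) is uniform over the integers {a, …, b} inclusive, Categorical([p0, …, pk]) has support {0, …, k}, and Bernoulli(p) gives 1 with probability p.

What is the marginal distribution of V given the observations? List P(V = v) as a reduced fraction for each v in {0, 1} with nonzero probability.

P(V=0) = 116/299, P(V=1) = 183/299

Enumerate traces; 12 have nonzero weight after conditioning:
  (W=0, U=0, Y=1, X=2, Z=2, V=1) weight 1/216
  (W=0, U=0, Y=2, X=2, Z=1, V=0) weight 1/648
  (W=0, U=0, Y=3, X=2, Z=0, V=1) weight 1/864
  (W=0, U=1, Y=1, X=2, Z=2, V=1) weight 1/216
  (W=0, U=1, Y=2, X=2, Z=1, V=0) weight 1/648
  (W=0, U=1, Y=3, X=2, Z=0, V=1) weight 1/864
  (W=1, U=0, Y=1, X=2, Z=2, V=1) weight 1/180
  (W=1, U=0, Y=2, X=2, Z=1, V=0) weight 1/135
  … 4 more
Group by V:
  weight(V=0) = 29/1620
  weight(V=1) = 61/2160
Total weight = 29/1620 + 61/2160 = 299/6480
P(V=0 | obs) = 29/1620 / 299/6480 = 116/299
P(V=1 | obs) = 61/2160 / 299/6480 = 183/299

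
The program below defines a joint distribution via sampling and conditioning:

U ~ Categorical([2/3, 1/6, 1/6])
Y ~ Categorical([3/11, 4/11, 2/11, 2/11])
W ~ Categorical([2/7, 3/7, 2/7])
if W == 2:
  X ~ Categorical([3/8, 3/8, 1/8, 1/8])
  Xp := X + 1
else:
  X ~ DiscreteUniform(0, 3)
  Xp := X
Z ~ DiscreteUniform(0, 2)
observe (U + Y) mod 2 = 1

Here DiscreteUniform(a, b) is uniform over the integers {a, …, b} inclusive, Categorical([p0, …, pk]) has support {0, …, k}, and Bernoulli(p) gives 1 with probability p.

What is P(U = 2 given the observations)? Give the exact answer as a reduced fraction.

P(U = 2 | obs) = 6/35

Enumerate traces; 216 have nonzero weight after conditioning:
  (U=0, Y=1, W=0, X=0, Z=0) weight 4/693
  (U=0, Y=1, W=0, X=0, Z=1) weight 4/693
  (U=0, Y=1, W=0, X=0, Z=2) weight 4/693
  (U=0, Y=1, W=0, X=1, Z=0) weight 4/693
  (U=0, Y=1, W=0, X=1, Z=1) weight 4/693
  (U=0, Y=1, W=0, X=1, Z=2) weight 4/693
  (U=0, Y=1, W=0, X=2, Z=0) weight 4/693
  (U=0, Y=1, W=0, X=2, Z=1) weight 4/693
  (U=1, Y=0, W=0, X=0, Z=0) weight 1/924
  (U=2, Y=1, W=0, X=0, Z=0) weight 1/693
  … 206 more
Group by U:
  weight(U=0) = 4/11
  weight(U=1) = 5/66
  weight(U=2) = 1/11
Total weight = 4/11 + 5/66 + 1/11 = 35/66
P(U=0 | obs) = 4/11 / 35/66 = 24/35
P(U=1 | obs) = 5/66 / 35/66 = 1/7
P(U=2 | obs) = 1/11 / 35/66 = 6/35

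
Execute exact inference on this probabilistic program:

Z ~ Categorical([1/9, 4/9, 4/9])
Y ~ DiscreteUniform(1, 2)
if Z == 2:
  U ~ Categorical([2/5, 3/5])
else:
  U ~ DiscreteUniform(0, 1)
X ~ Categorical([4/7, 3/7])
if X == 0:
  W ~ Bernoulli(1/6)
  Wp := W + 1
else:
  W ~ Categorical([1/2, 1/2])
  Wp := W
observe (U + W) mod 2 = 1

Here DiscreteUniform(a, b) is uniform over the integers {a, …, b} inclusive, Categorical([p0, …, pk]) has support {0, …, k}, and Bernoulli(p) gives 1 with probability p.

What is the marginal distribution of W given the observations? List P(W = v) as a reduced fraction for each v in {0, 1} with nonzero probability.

Enumerate traces; 24 have nonzero weight after conditioning:
  (Z=0, Y=1, U=0, X=0, W=1) weight 1/378
  (Z=0, Y=1, U=0, X=1, W=1) weight 1/168
  (Z=0, Y=1, U=1, X=0, W=0) weight 5/378
  (Z=0, Y=1, U=1, X=1, W=0) weight 1/168
  (Z=0, Y=2, U=0, X=0, W=1) weight 1/378
  (Z=0, Y=2, U=0, X=1, W=1) weight 1/168
  (Z=0, Y=2, U=1, X=0, W=0) weight 5/378
  (Z=0, Y=2, U=1, X=1, W=0) weight 1/168
  … 16 more
Group by W:
  weight(W=0) = 203/540
  weight(W=1) = 533/3780
Total weight = 203/540 + 533/3780 = 977/1890
P(W=0 | obs) = 203/540 / 977/1890 = 1421/1954
P(W=1 | obs) = 533/3780 / 977/1890 = 533/1954

P(W=0) = 1421/1954, P(W=1) = 533/1954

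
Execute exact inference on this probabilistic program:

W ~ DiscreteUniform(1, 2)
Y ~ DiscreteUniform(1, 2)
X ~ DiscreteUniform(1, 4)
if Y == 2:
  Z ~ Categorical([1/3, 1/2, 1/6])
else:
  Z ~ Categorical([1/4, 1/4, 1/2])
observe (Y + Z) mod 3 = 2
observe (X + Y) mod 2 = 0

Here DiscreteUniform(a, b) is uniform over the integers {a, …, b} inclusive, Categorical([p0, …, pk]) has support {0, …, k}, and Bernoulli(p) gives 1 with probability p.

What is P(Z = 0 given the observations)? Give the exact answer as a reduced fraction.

P(Z = 0 | obs) = 4/7

Enumerate traces; 8 have nonzero weight after conditioning:
  (W=1, Y=1, X=1, Z=1) weight 1/64
  (W=1, Y=1, X=3, Z=1) weight 1/64
  (W=1, Y=2, X=2, Z=0) weight 1/48
  (W=1, Y=2, X=4, Z=0) weight 1/48
  (W=2, Y=1, X=1, Z=1) weight 1/64
  (W=2, Y=1, X=3, Z=1) weight 1/64
  (W=2, Y=2, X=2, Z=0) weight 1/48
  (W=2, Y=2, X=4, Z=0) weight 1/48
Group by Z:
  weight(Z=0) = 1/12
  weight(Z=1) = 1/16
Total weight = 1/12 + 1/16 = 7/48
P(Z=0 | obs) = 1/12 / 7/48 = 4/7
P(Z=1 | obs) = 1/16 / 7/48 = 3/7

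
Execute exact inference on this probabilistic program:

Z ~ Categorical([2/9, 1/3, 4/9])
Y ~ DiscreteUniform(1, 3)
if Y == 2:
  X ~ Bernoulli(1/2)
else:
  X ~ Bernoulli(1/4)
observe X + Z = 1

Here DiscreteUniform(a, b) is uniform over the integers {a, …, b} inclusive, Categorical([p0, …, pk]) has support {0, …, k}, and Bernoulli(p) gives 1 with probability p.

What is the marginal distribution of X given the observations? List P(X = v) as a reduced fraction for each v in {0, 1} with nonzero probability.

P(X=0) = 3/4, P(X=1) = 1/4

Enumerate traces; 6 have nonzero weight after conditioning:
  (Z=0, Y=1, X=1) weight 1/54
  (Z=0, Y=2, X=1) weight 1/27
  (Z=0, Y=3, X=1) weight 1/54
  (Z=1, Y=1, X=0) weight 1/12
  (Z=1, Y=2, X=0) weight 1/18
  (Z=1, Y=3, X=0) weight 1/12
Group by X:
  weight(X=0) = 2/9
  weight(X=1) = 2/27
Total weight = 2/9 + 2/27 = 8/27
P(X=0 | obs) = 2/9 / 8/27 = 3/4
P(X=1 | obs) = 2/27 / 8/27 = 1/4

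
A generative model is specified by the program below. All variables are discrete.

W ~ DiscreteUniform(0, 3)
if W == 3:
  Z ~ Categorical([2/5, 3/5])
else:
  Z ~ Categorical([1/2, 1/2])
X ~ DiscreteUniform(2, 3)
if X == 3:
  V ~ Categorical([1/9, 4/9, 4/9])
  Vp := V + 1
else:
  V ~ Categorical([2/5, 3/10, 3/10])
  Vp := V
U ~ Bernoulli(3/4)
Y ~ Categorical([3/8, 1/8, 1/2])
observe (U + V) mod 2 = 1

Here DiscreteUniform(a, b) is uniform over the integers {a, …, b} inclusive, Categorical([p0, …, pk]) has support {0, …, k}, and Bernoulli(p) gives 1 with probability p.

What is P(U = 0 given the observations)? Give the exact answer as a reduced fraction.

P(U = 0 | obs) = 67/406

Enumerate traces; 144 have nonzero weight after conditioning:
  (W=0, Z=0, X=2, V=0, U=1, Y=0) weight 9/1280
  (W=0, Z=0, X=2, V=0, U=1, Y=1) weight 3/1280
  (W=0, Z=0, X=2, V=0, U=1, Y=2) weight 3/320
  (W=0, Z=0, X=2, V=1, U=0, Y=0) weight 9/5120
  (W=0, Z=0, X=2, V=1, U=0, Y=1) weight 3/5120
  (W=0, Z=0, X=2, V=1, U=0, Y=2) weight 3/1280
  (W=0, Z=0, X=2, V=2, U=1, Y=0) weight 27/5120
  (W=0, Z=0, X=2, V=2, U=1, Y=1) weight 9/5120
  … 136 more
Group by U:
  weight(U=0) = 67/720
  weight(U=1) = 113/240
Total weight = 67/720 + 113/240 = 203/360
P(U=0 | obs) = 67/720 / 203/360 = 67/406
P(U=1 | obs) = 113/240 / 203/360 = 339/406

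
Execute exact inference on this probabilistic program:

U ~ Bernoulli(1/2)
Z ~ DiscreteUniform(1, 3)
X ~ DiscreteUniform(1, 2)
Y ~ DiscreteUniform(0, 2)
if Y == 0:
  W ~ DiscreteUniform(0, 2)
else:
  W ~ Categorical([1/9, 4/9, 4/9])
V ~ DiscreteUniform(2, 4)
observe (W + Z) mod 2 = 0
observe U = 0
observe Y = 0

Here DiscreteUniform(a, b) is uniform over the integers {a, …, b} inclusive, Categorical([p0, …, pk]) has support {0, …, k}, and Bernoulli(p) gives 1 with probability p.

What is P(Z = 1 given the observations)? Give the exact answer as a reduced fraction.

P(Z = 1 | obs) = 1/4

Enumerate traces; 24 have nonzero weight after conditioning:
  (U=0, Z=1, X=1, Y=0, W=1, V=2) weight 1/324
  (U=0, Z=1, X=1, Y=0, W=1, V=3) weight 1/324
  (U=0, Z=1, X=1, Y=0, W=1, V=4) weight 1/324
  (U=0, Z=1, X=2, Y=0, W=1, V=2) weight 1/324
  (U=0, Z=1, X=2, Y=0, W=1, V=3) weight 1/324
  (U=0, Z=1, X=2, Y=0, W=1, V=4) weight 1/324
  (U=0, Z=2, X=1, Y=0, W=0, V=2) weight 1/324
  (U=0, Z=2, X=1, Y=0, W=0, V=3) weight 1/324
  (U=0, Z=3, X=1, Y=0, W=1, V=2) weight 1/324
  … 15 more
Group by Z:
  weight(Z=1) = 1/54
  weight(Z=2) = 1/27
  weight(Z=3) = 1/54
Total weight = 1/54 + 1/27 + 1/54 = 2/27
P(Z=1 | obs) = 1/54 / 2/27 = 1/4
P(Z=2 | obs) = 1/27 / 2/27 = 1/2
P(Z=3 | obs) = 1/54 / 2/27 = 1/4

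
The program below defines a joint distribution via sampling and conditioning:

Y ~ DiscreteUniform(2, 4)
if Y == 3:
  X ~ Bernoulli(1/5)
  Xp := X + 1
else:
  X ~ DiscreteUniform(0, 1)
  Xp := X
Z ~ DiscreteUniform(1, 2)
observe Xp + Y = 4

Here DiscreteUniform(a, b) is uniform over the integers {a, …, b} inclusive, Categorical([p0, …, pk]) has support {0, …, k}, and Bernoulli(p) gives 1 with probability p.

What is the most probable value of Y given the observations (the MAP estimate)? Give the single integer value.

argmax_v P(Y = v | obs) = 3

Enumerate traces; 4 have nonzero weight after conditioning:
  (Y=3, X=0, Z=1) weight 2/15
  (Y=3, X=0, Z=2) weight 2/15
  (Y=4, X=0, Z=1) weight 1/12
  (Y=4, X=0, Z=2) weight 1/12
Group by Y:
  weight(Y=3) = 4/15
  weight(Y=4) = 1/6
Total weight = 4/15 + 1/6 = 13/30
P(Y=3 | obs) = 4/15 / 13/30 = 8/13
P(Y=4 | obs) = 1/6 / 13/30 = 5/13
argmax = 3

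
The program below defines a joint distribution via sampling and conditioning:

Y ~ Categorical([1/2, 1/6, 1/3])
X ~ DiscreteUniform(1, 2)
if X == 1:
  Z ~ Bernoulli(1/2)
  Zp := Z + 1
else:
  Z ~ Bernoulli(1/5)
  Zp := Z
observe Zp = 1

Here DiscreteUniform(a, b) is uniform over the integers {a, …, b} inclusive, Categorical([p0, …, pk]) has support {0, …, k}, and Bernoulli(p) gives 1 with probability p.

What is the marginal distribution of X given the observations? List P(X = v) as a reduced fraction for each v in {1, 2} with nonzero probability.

P(X=1) = 5/7, P(X=2) = 2/7

Enumerate traces; 6 have nonzero weight after conditioning:
  (Y=0, X=1, Z=0) weight 1/8
  (Y=0, X=2, Z=1) weight 1/20
  (Y=1, X=1, Z=0) weight 1/24
  (Y=1, X=2, Z=1) weight 1/60
  (Y=2, X=1, Z=0) weight 1/12
  (Y=2, X=2, Z=1) weight 1/30
Group by X:
  weight(X=1) = 1/4
  weight(X=2) = 1/10
Total weight = 1/4 + 1/10 = 7/20
P(X=1 | obs) = 1/4 / 7/20 = 5/7
P(X=2 | obs) = 1/10 / 7/20 = 2/7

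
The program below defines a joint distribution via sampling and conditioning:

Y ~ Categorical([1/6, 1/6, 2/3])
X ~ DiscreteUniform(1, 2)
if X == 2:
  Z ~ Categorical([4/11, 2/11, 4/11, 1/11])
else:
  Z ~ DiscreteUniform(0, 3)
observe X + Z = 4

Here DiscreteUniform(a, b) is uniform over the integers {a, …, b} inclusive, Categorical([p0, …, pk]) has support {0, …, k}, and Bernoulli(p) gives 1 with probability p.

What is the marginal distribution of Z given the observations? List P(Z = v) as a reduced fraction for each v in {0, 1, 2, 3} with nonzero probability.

P(Z=2) = 16/27, P(Z=3) = 11/27

Enumerate traces; 6 have nonzero weight after conditioning:
  (Y=0, X=1, Z=3) weight 1/48
  (Y=0, X=2, Z=2) weight 1/33
  (Y=1, X=1, Z=3) weight 1/48
  (Y=1, X=2, Z=2) weight 1/33
  (Y=2, X=1, Z=3) weight 1/12
  (Y=2, X=2, Z=2) weight 4/33
Group by Z:
  weight(Z=2) = 2/11
  weight(Z=3) = 1/8
Total weight = 2/11 + 1/8 = 27/88
P(Z=2 | obs) = 2/11 / 27/88 = 16/27
P(Z=3 | obs) = 1/8 / 27/88 = 11/27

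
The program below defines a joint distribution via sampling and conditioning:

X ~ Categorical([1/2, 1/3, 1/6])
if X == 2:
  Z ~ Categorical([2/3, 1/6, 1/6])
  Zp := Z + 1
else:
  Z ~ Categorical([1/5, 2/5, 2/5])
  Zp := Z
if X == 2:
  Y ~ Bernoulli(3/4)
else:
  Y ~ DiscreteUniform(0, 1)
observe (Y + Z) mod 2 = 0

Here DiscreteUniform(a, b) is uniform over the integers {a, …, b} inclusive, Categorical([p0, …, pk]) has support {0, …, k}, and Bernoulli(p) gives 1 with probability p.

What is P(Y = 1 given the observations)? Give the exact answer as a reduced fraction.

Enumerate traces; 9 have nonzero weight after conditioning:
  (X=0, Z=0, Y=0) weight 1/20
  (X=0, Z=1, Y=1) weight 1/10
  (X=0, Z=2, Y=0) weight 1/10
  (X=1, Z=0, Y=0) weight 1/30
  (X=1, Z=1, Y=1) weight 1/15
  (X=1, Z=2, Y=0) weight 1/15
  (X=2, Z=0, Y=0) weight 1/36
  (X=2, Z=1, Y=1) weight 1/48
  … 1 more
Group by Y:
  weight(Y=0) = 41/144
  weight(Y=1) = 3/16
Total weight = 41/144 + 3/16 = 17/36
P(Y=0 | obs) = 41/144 / 17/36 = 41/68
P(Y=1 | obs) = 3/16 / 17/36 = 27/68

P(Y = 1 | obs) = 27/68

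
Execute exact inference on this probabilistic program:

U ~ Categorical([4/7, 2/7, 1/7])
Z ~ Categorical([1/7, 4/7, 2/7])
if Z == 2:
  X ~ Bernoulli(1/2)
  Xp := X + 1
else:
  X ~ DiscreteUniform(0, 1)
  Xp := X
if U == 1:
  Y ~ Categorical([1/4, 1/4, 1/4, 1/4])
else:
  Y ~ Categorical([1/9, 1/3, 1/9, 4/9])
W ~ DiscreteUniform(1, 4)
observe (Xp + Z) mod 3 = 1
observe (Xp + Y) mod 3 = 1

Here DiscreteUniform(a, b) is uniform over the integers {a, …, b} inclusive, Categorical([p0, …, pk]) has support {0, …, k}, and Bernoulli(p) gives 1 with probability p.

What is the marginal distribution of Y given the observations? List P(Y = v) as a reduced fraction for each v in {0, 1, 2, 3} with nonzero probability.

P(Y=0) = 19/262, P(Y=1) = 78/131, P(Y=2) = 19/131, P(Y=3) = 49/262

Enumerate traces; 48 have nonzero weight after conditioning:
  (U=0, Z=0, X=1, Y=0, W=1) weight 1/882
  (U=0, Z=0, X=1, Y=0, W=2) weight 1/882
  (U=0, Z=0, X=1, Y=0, W=3) weight 1/882
  (U=0, Z=0, X=1, Y=0, W=4) weight 1/882
  (U=0, Z=0, X=1, Y=3, W=1) weight 2/441
  (U=0, Z=0, X=1, Y=3, W=2) weight 2/441
  (U=0, Z=0, X=1, Y=3, W=3) weight 2/441
  (U=0, Z=0, X=1, Y=3, W=4) weight 2/441
  (U=0, Z=1, X=0, Y=1, W=1) weight 2/147
  (U=0, Z=2, X=1, Y=2, W=1) weight 1/441
  … 38 more
Group by Y:
  weight(Y=0) = 19/1764
  weight(Y=1) = 13/147
  weight(Y=2) = 19/882
  weight(Y=3) = 1/36
Total weight = 19/1764 + 13/147 + 19/882 + 1/36 = 131/882
P(Y=0 | obs) = 19/1764 / 131/882 = 19/262
P(Y=1 | obs) = 13/147 / 131/882 = 78/131
P(Y=2 | obs) = 19/882 / 131/882 = 19/131
P(Y=3 | obs) = 1/36 / 131/882 = 49/262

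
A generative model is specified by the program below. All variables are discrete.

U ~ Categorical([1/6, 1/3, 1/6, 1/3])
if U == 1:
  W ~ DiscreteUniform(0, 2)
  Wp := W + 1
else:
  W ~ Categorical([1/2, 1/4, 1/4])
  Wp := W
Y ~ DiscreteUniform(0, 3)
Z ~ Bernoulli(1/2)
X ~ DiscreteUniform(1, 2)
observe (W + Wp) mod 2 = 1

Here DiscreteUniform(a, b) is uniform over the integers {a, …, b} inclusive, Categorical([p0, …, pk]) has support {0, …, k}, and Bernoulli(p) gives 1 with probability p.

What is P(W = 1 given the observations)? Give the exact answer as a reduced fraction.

Enumerate traces; 48 have nonzero weight after conditioning:
  (U=1, W=0, Y=0, Z=0, X=1) weight 1/144
  (U=1, W=0, Y=0, Z=0, X=2) weight 1/144
  (U=1, W=0, Y=0, Z=1, X=1) weight 1/144
  (U=1, W=0, Y=0, Z=1, X=2) weight 1/144
  (U=1, W=0, Y=1, Z=0, X=1) weight 1/144
  (U=1, W=0, Y=1, Z=0, X=2) weight 1/144
  (U=1, W=0, Y=1, Z=1, X=1) weight 1/144
  (U=1, W=0, Y=1, Z=1, X=2) weight 1/144
  (U=1, W=1, Y=0, Z=0, X=1) weight 1/144
  (U=1, W=2, Y=0, Z=0, X=1) weight 1/144
  … 38 more
Group by W:
  weight(W=0) = 1/9
  weight(W=1) = 1/9
  weight(W=2) = 1/9
Total weight = 1/9 + 1/9 + 1/9 = 1/3
P(W=0 | obs) = 1/9 / 1/3 = 1/3
P(W=1 | obs) = 1/9 / 1/3 = 1/3
P(W=2 | obs) = 1/9 / 1/3 = 1/3

P(W = 1 | obs) = 1/3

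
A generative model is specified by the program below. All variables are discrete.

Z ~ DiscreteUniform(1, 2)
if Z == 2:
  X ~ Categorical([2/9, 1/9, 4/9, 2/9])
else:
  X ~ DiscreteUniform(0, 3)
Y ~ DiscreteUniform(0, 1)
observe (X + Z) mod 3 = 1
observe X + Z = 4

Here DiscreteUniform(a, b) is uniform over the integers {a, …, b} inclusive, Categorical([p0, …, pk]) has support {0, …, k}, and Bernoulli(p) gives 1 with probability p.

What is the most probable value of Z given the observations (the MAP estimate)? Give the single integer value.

Enumerate traces; 4 have nonzero weight after conditioning:
  (Z=1, X=3, Y=0) weight 1/16
  (Z=1, X=3, Y=1) weight 1/16
  (Z=2, X=2, Y=0) weight 1/9
  (Z=2, X=2, Y=1) weight 1/9
Group by Z:
  weight(Z=1) = 1/8
  weight(Z=2) = 2/9
Total weight = 1/8 + 2/9 = 25/72
P(Z=1 | obs) = 1/8 / 25/72 = 9/25
P(Z=2 | obs) = 2/9 / 25/72 = 16/25
argmax = 2

argmax_v P(Z = v | obs) = 2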